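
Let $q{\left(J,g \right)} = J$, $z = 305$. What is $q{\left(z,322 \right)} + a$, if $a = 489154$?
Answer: $489459$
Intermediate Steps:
$q{\left(z,322 \right)} + a = 305 + 489154 = 489459$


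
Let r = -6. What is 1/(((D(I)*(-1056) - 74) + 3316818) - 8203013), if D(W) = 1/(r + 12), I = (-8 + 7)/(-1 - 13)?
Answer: -1/4886445 ≈ -2.0465e-7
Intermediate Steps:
I = 1/14 (I = -1/(-14) = -1*(-1/14) = 1/14 ≈ 0.071429)
D(W) = 1/6 (D(W) = 1/(-6 + 12) = 1/6)
1/(((D(I)*(-1056) - 74) + 3316818) - 8203013) = 1/((((1/6)*(-1056) - 74) + 3316818) - 8203013) = 1/(((-176 - 74) + 3316818) - 8203013) = 1/((-250 + 3316818) - 8203013) = 1/(3316568 - 8203013) = 1/(-4886445) = -1/4886445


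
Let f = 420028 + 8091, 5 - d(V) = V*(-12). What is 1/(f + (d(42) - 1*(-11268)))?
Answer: 1/439896 ≈ 2.2733e-6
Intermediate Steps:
d(V) = 5 + 12*V (d(V) = 5 - V*(-12) = 5 - (-12)*V = 5 + 12*V)
f = 428119
1/(f + (d(42) - 1*(-11268))) = 1/(428119 + ((5 + 12*42) - 1*(-11268))) = 1/(428119 + ((5 + 504) + 11268)) = 1/(428119 + (509 + 11268)) = 1/(428119 + 11777) = 1/439896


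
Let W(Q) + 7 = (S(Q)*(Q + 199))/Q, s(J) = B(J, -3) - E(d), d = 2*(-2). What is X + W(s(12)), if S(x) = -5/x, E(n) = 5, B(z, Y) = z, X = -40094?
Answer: -1965979/49 ≈ -40122.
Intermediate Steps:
d = -4
s(J) = -5 + J (s(J) = J - 1*5 = J - 5 = -5 + J)
W(Q) = -7 - 5*(199 + Q)/Q² (W(Q) = -7 + ((-5/Q)*(Q + 199))/Q = -7 + ((-5/Q)*(199 + Q))/Q = -7 + (-5*(199 + Q)/Q)/Q = -7 - 5*(199 + Q)/Q²)
X + W(s(12)) = -40094 + (-7 - 995/(-5 + 12)² - 5/(-5 + 12)) = -40094 + (-7 - 995/7² - 5/7) = -40094 + (-7 - 995*1/49 - 5*⅐) = -40094 + (-7 - 995/49 - 5/7) = -40094 - 1373/49 = -1965979/49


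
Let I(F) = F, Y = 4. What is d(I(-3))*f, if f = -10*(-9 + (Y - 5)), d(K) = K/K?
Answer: 100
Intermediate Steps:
d(K) = 1
f = 100 (f = -10*(-9 + (4 - 5)) = -10*(-9 - 1) = -10*(-10) = 100)
d(I(-3))*f = 1*100 = 100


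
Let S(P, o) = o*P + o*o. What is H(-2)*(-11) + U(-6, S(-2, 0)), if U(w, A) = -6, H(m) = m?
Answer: 16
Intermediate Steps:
S(P, o) = o² + P*o (S(P, o) = P*o + o² = o² + P*o)
H(-2)*(-11) + U(-6, S(-2, 0)) = -2*(-11) - 6 = 22 - 6 = 16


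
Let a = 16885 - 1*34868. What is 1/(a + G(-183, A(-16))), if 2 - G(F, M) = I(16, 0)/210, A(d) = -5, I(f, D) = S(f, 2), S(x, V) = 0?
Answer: -1/17981 ≈ -5.5614e-5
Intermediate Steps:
I(f, D) = 0
G(F, M) = 2 (G(F, M) = 2 - 0/210 = 2 - 1*0 = 2 + 0 = 2)
a = -17983 (a = 16885 - 34868 = -17983)
1/(a + G(-183, A(-16))) = 1/(-17983 + 2) = 1/(-17981) = -1/17981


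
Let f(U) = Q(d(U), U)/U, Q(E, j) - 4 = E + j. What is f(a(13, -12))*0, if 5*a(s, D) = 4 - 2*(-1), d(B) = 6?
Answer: 0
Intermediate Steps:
Q(E, j) = 4 + E + j (Q(E, j) = 4 + (E + j) = 4 + E + j)
a(s, D) = 6/5 (a(s, D) = (4 - 2*(-1))/5 = (4 + 2)/5 = (⅕)*6 = 6/5)
f(U) = (10 + U)/U (f(U) = (4 + 6 + U)/U = (10 + U)/U)
f(a(13, -12))*0 = ((10 + 6/5)/(6/5))*0 = ((⅚)*(56/5))*0 = (28/3)*0 = 0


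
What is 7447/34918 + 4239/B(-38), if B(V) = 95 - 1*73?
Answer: 37045309/192049 ≈ 192.90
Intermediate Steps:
B(V) = 22 (B(V) = 95 - 73 = 22)
7447/34918 + 4239/B(-38) = 7447/34918 + 4239/22 = 37045309/192049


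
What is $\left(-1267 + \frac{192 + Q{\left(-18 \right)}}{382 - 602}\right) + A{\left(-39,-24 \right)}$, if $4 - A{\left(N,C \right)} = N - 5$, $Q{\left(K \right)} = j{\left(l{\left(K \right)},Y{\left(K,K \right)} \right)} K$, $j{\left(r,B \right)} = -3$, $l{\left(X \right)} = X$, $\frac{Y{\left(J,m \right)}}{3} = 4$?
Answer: $- \frac{134213}{110} \approx -1220.1$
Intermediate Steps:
$Y{\left(J,m \right)} = 12$ ($Y{\left(J,m \right)} = 3 \cdot 4 = 12$)
$Q{\left(K \right)} = - 3 K$
$A{\left(N,C \right)} = 9 - N$ ($A{\left(N,C \right)} = 4 - \left(N - 5\right) = 4 - \left(-5 + N\right) = 9 - N$)
$\left(-1267 + \frac{192 + Q{\left(-18 \right)}}{382 - 602}\right) + A{\left(-39,-24 \right)} = \left(-1267 + \frac{192 - -54}{382 - 602}\right) + \left(9 - -39\right) = \left(-1267 + \frac{192 + 54}{-220}\right) + \left(9 + 39\right) = \left(-1267 + 246 \left(- \frac{1}{220}\right)\right) + 48 = \left(-1267 - \frac{123}{110}\right) + 48 = - \frac{139493}{110} + 48 = - \frac{134213}{110}$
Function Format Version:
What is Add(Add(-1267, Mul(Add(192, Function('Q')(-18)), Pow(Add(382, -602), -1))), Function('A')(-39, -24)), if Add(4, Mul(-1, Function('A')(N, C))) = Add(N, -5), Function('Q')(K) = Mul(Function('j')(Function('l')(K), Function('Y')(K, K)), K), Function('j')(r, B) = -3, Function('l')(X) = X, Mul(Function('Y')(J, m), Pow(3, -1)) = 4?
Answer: Rational(-134213, 110) ≈ -1220.1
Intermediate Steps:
Function('Y')(J, m) = 12 (Function('Y')(J, m) = Mul(3, 4) = 12)
Function('Q')(K) = Mul(-3, K)
Function('A')(N, C) = Add(9, Mul(-1, N)) (Function('A')(N, C) = Add(4, Mul(-1, Add(N, -5))) = Add(4, Mul(-1, Add(-5, N))) = Add(4, Add(5, Mul(-1, N))) = Add(9, Mul(-1, N)))
Add(Add(-1267, Mul(Add(192, Function('Q')(-18)), Pow(Add(382, -602), -1))), Function('A')(-39, -24)) = Add(Add(-1267, Mul(Add(192, Mul(-3, -18)), Pow(Add(382, -602), -1))), Add(9, Mul(-1, -39))) = Add(Add(-1267, Mul(Add(192, 54), Pow(-220, -1))), Add(9, 39)) = Add(Add(-1267, Mul(246, Rational(-1, 220))), 48) = Add(Add(-1267, Rational(-123, 110)), 48) = Add(Rational(-139493, 110), 48) = Rational(-134213, 110)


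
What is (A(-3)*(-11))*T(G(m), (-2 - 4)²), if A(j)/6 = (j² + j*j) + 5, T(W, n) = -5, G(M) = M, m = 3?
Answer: 7590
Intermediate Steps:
A(j) = 30 + 12*j² (A(j) = 6*((j² + j*j) + 5) = 6*((j² + j²) + 5) = 6*(2*j² + 5) = 6*(5 + 2*j²) = 30 + 12*j²)
(A(-3)*(-11))*T(G(m), (-2 - 4)²) = ((30 + 12*(-3)²)*(-11))*(-5) = ((30 + 12*9)*(-11))*(-5) = ((30 + 108)*(-11))*(-5) = (138*(-11))*(-5) = -1518*(-5) = 7590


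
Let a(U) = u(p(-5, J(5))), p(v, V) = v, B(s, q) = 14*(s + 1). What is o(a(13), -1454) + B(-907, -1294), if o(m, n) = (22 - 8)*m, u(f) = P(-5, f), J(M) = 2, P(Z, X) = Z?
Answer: -12754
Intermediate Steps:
B(s, q) = 14 + 14*s (B(s, q) = 14*(1 + s) = 14 + 14*s)
u(f) = -5
a(U) = -5
o(m, n) = 14*m
o(a(13), -1454) + B(-907, -1294) = 14*(-5) + (14 + 14*(-907)) = -70 + (14 - 12698) = -70 - 12684 = -12754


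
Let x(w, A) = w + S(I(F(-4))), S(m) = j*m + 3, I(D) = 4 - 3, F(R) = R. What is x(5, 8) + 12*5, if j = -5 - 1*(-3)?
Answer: 66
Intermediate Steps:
I(D) = 1
j = -2 (j = -5 + 3 = -2)
S(m) = 3 - 2*m (S(m) = -2*m + 3 = 3 - 2*m)
x(w, A) = 1 + w (x(w, A) = w + (3 - 2*1) = w + (3 - 2) = w + 1 = 1 + w)
x(5, 8) + 12*5 = (1 + 5) + 12*5 = 6 + 60 = 66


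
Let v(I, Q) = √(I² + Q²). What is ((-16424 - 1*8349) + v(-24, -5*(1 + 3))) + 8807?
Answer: -15966 + 4*√61 ≈ -15935.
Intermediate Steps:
((-16424 - 1*8349) + v(-24, -5*(1 + 3))) + 8807 = ((-16424 - 1*8349) + √((-24)² + (-5*(1 + 3))²)) + 8807 = ((-16424 - 8349) + √(576 + (-5*4)²)) + 8807 = (-24773 + √(576 + (-20)²)) + 8807 = (-24773 + √(576 + 400)) + 8807 = (-24773 + √976) + 8807 = (-24773 + 4*√61) + 8807 = -15966 + 4*√61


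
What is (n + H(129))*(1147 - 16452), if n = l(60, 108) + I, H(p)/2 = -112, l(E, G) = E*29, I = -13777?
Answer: 187654605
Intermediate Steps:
l(E, G) = 29*E
H(p) = -224 (H(p) = 2*(-112) = -224)
n = -12037 (n = 29*60 - 13777 = 1740 - 13777 = -12037)
(n + H(129))*(1147 - 16452) = (-12037 - 224)*(1147 - 16452) = -12261*(-15305) = 187654605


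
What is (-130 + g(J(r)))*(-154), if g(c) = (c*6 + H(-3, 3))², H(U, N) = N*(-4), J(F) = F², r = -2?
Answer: -2156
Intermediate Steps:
H(U, N) = -4*N
g(c) = (-12 + 6*c)² (g(c) = (c*6 - 4*3)² = (6*c - 12)² = (-12 + 6*c)²)
(-130 + g(J(r)))*(-154) = (-130 + 36*(-2 + (-2)²)²)*(-154) = (-130 + 36*(-2 + 4)²)*(-154) = (-130 + 36*2²)*(-154) = (-130 + 36*4)*(-154) = (-130 + 144)*(-154) = 14*(-154) = -2156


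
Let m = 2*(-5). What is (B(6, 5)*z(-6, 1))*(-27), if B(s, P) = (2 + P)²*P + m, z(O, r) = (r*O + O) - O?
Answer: 38070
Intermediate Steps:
z(O, r) = O*r (z(O, r) = (O*r + O) - O = (O + O*r) - O = O*r)
m = -10
B(s, P) = -10 + P*(2 + P)² (B(s, P) = (2 + P)²*P - 10 = P*(2 + P)² - 10 = -10 + P*(2 + P)²)
(B(6, 5)*z(-6, 1))*(-27) = ((-10 + 5*(2 + 5)²)*(-6*1))*(-27) = ((-10 + 5*7²)*(-6))*(-27) = ((-10 + 5*49)*(-6))*(-27) = ((-10 + 245)*(-6))*(-27) = (235*(-6))*(-27) = -1410*(-27) = 38070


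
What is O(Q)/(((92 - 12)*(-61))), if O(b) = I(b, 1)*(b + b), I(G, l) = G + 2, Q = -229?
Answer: -51983/2440 ≈ -21.305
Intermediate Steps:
I(G, l) = 2 + G
O(b) = 2*b*(2 + b) (O(b) = (2 + b)*(b + b) = (2 + b)*(2*b) = 2*b*(2 + b))
O(Q)/(((92 - 12)*(-61))) = (2*(-229)*(2 - 229))/(((92 - 12)*(-61))) = (2*(-229)*(-227))/((80*(-61))) = 103966/(-4880) = 103966*(-1/4880) = -51983/2440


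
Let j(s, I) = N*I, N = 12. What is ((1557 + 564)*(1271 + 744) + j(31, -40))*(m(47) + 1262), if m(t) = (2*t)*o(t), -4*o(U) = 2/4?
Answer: 21370948335/4 ≈ 5.3427e+9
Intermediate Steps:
o(U) = -1/8 (o(U) = -1/(2*4) = -1/4*1/2 = -1/8)
m(t) = -t/4 (m(t) = (2*t)*(-1/8) = -t/4)
j(s, I) = 12*I
((1557 + 564)*(1271 + 744) + j(31, -40))*(m(47) + 1262) = ((1557 + 564)*(1271 + 744) + 12*(-40))*(-1/4*47 + 1262) = (2121*2015 - 480)*(-47/4 + 1262) = (4273815 - 480)*(5001/4) = 4273335*(5001/4) = 21370948335/4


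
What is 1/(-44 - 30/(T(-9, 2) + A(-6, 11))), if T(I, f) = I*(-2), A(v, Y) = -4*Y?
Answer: -13/557 ≈ -0.023339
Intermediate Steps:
T(I, f) = -2*I
1/(-44 - 30/(T(-9, 2) + A(-6, 11))) = 1/(-44 - 30/(-2*(-9) - 4*11)) = 1/(-44 - 30/(18 - 44)) = 1/(-44 - 30/(-26)) = 1/(-44 - 1/26*(-30)) = 1/(-44 + 15/13) = 1/(-557/13) = -13/557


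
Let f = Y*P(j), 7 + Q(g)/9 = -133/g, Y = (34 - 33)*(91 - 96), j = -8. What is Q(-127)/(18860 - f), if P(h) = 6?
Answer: -3402/1199515 ≈ -0.0028361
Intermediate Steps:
Y = -5 (Y = 1*(-5) = -5)
Q(g) = -63 - 1197/g (Q(g) = -63 + 9*(-133/g) = -63 - 1197/g)
f = -30 (f = -5*6 = -30)
Q(-127)/(18860 - f) = (-63 - 1197/(-127))/(18860 - 1*(-30)) = (-63 - 1197*(-1/127))/(18860 + 30) = (-63 + 1197/127)/18890 = -6804/127*1/18890 = -3402/1199515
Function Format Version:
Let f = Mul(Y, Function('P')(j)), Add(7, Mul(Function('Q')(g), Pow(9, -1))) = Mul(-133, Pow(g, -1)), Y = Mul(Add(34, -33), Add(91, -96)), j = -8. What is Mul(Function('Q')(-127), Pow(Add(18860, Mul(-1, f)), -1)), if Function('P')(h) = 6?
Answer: Rational(-3402, 1199515) ≈ -0.0028361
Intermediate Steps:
Y = -5 (Y = Mul(1, -5) = -5)
Function('Q')(g) = Add(-63, Mul(-1197, Pow(g, -1))) (Function('Q')(g) = Add(-63, Mul(9, Mul(-133, Pow(g, -1)))) = Add(-63, Mul(-1197, Pow(g, -1))))
f = -30 (f = Mul(-5, 6) = -30)
Mul(Function('Q')(-127), Pow(Add(18860, Mul(-1, f)), -1)) = Mul(Add(-63, Mul(-1197, Pow(-127, -1))), Pow(Add(18860, Mul(-1, -30)), -1)) = Mul(Add(-63, Mul(-1197, Rational(-1, 127))), Pow(Add(18860, 30), -1)) = Mul(Add(-63, Rational(1197, 127)), Pow(18890, -1)) = Mul(Rational(-6804, 127), Rational(1, 18890)) = Rational(-3402, 1199515)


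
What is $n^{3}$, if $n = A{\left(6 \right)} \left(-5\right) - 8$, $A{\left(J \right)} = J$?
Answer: $-54872$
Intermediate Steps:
$n = -38$ ($n = 6 \left(-5\right) - 8 = -30 - 8 = -38$)
$n^{3} = \left(-38\right)^{3} = -54872$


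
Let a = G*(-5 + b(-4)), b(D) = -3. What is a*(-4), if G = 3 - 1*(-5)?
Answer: 256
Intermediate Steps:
G = 8 (G = 3 + 5 = 8)
a = -64 (a = 8*(-5 - 3) = 8*(-8) = -64)
a*(-4) = -64*(-4) = 256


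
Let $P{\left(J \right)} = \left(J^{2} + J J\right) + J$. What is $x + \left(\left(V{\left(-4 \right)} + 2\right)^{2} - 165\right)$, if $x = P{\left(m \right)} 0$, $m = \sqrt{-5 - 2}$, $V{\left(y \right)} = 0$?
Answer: $-161$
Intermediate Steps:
$m = i \sqrt{7}$ ($m = \sqrt{-7} = i \sqrt{7} \approx 2.6458 i$)
$P{\left(J \right)} = J + 2 J^{2}$ ($P{\left(J \right)} = \left(J^{2} + J^{2}\right) + J = 2 J^{2} + J = J + 2 J^{2}$)
$x = 0$ ($x = i \sqrt{7} \left(1 + 2 i \sqrt{7}\right) 0 = 0$)
$x + \left(\left(V{\left(-4 \right)} + 2\right)^{2} - 165\right) = 0 - \left(165 - \left(0 + 2\right)^{2}\right) = 0 - \left(165 - 2^{2}\right) = 0 + \left(4 - 165\right) = 0 - 161 = -161$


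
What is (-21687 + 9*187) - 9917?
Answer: -29921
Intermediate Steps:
(-21687 + 9*187) - 9917 = (-21687 + 1683) - 9917 = -20004 - 9917 = -29921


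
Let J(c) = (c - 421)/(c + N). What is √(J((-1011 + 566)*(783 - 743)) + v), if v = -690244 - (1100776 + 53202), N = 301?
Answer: I*√1564343830263/921 ≈ 1358.0*I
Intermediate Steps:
J(c) = (-421 + c)/(301 + c) (J(c) = (c - 421)/(c + 301) = (-421 + c)/(301 + c))
v = -1844222 (v = -690244 - 1*1153978 = -690244 - 1153978 = -1844222)
√(J((-1011 + 566)*(783 - 743)) + v) = √((-421 + (-1011 + 566)*(783 - 743))/(301 + (-1011 + 566)*(783 - 743)) - 1844222) = √((-421 - 445*40)/(301 - 445*40) - 1844222) = √((-421 - 17800)/(301 - 17800) - 1844222) = √(-18221/(-17499) - 1844222) = √(-1/17499*(-18221) - 1844222) = √(959/921 - 1844222) = √(-1698527503/921) = I*√1564343830263/921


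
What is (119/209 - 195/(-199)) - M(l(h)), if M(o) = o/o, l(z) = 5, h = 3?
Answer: 22845/41591 ≈ 0.54928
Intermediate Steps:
M(o) = 1
(119/209 - 195/(-199)) - M(l(h)) = (119/209 - 195/(-199)) - 1*1 = (119*(1/209) - 195*(-1/199)) - 1 = (119/209 + 195/199) - 1 = 64436/41591 - 1 = 22845/41591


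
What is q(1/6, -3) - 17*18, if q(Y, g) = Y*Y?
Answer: -11015/36 ≈ -305.97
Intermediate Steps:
q(Y, g) = Y²
q(1/6, -3) - 17*18 = (1/6)² - 17*18 = (⅙)² - 306 = 1/36 - 306 = -11015/36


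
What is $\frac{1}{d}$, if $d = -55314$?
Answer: $- \frac{1}{55314} \approx -1.8079 \cdot 10^{-5}$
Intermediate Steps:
$\frac{1}{d} = \frac{1}{-55314} = - \frac{1}{55314}$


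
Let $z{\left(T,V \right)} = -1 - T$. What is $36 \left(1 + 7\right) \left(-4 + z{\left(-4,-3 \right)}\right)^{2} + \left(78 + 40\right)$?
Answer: $406$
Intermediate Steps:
$36 \left(1 + 7\right) \left(-4 + z{\left(-4,-3 \right)}\right)^{2} + \left(78 + 40\right) = 36 \left(1 + 7\right) \left(-4 - -3\right)^{2} + \left(78 + 40\right) = 36 \cdot 8 \left(-4 + \left(-1 + 4\right)\right)^{2} + 118 = 36 \cdot 8 \left(-4 + 3\right)^{2} + 118 = 36 \cdot 8 \left(-1\right)^{2} + 118 = 36 \cdot 8 \cdot 1 + 118 = 36 \cdot 8 + 118 = 288 + 118 = 406$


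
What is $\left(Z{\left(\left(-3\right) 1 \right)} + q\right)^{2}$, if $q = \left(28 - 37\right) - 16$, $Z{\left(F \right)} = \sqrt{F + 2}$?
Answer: $\left(25 - i\right)^{2} \approx 624.0 - 50.0 i$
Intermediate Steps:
$Z{\left(F \right)} = \sqrt{2 + F}$
$q = -25$ ($q = -9 - 16 = -25$)
$\left(Z{\left(\left(-3\right) 1 \right)} + q\right)^{2} = \left(\sqrt{2 - 3} - 25\right)^{2} = \left(\sqrt{-1} - 25\right)^{2} = \left(i - 25\right)^{2} = \left(-25 + i\right)^{2}$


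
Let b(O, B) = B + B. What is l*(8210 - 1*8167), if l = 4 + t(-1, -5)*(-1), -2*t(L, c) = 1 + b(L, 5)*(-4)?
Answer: -1333/2 ≈ -666.50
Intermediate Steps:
b(O, B) = 2*B
t(L, c) = 39/2 (t(L, c) = -(1 + (2*5)*(-4))/2 = -(1 + 10*(-4))/2 = -(1 - 40)/2 = -½*(-39) = 39/2)
l = -31/2 (l = 4 + (39/2)*(-1) = 4 - 39/2 = -31/2 ≈ -15.500)
l*(8210 - 1*8167) = -31*(8210 - 1*8167)/2 = -31*(8210 - 8167)/2 = -31/2*43 = -1333/2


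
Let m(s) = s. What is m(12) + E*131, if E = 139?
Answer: 18221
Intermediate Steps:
m(12) + E*131 = 12 + 139*131 = 12 + 18209 = 18221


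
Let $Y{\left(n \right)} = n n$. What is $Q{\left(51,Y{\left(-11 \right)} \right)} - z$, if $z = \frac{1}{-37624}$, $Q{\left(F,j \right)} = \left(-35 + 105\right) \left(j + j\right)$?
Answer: $\frac{637350561}{37624} \approx 16940.0$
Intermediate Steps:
$Y{\left(n \right)} = n^{2}$
$Q{\left(F,j \right)} = 140 j$ ($Q{\left(F,j \right)} = 70 \cdot 2 j = 140 j$)
$z = - \frac{1}{37624} \approx -2.6579 \cdot 10^{-5}$
$Q{\left(51,Y{\left(-11 \right)} \right)} - z = 140 \left(-11\right)^{2} - - \frac{1}{37624} = 140 \cdot 121 + \frac{1}{37624} = 16940 + \frac{1}{37624} = \frac{637350561}{37624}$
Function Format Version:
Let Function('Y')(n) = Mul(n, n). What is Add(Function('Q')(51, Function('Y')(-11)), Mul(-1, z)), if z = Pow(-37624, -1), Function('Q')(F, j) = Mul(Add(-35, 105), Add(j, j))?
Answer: Rational(637350561, 37624) ≈ 16940.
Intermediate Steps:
Function('Y')(n) = Pow(n, 2)
Function('Q')(F, j) = Mul(140, j) (Function('Q')(F, j) = Mul(70, Mul(2, j)) = Mul(140, j))
z = Rational(-1, 37624) ≈ -2.6579e-5
Add(Function('Q')(51, Function('Y')(-11)), Mul(-1, z)) = Add(Mul(140, Pow(-11, 2)), Mul(-1, Rational(-1, 37624))) = Add(Mul(140, 121), Rational(1, 37624)) = Add(16940, Rational(1, 37624)) = Rational(637350561, 37624)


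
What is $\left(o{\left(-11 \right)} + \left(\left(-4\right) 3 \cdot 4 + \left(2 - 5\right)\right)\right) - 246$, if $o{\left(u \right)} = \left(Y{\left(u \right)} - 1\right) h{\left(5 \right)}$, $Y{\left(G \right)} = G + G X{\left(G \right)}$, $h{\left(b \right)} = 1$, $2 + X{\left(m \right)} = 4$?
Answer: $-331$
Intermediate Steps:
$X{\left(m \right)} = 2$ ($X{\left(m \right)} = -2 + 4 = 2$)
$Y{\left(G \right)} = 3 G$ ($Y{\left(G \right)} = G + G 2 = G + 2 G = 3 G$)
$o{\left(u \right)} = -1 + 3 u$ ($o{\left(u \right)} = \left(3 u - 1\right) 1 = \left(-1 + 3 u\right) 1 = -1 + 3 u$)
$\left(o{\left(-11 \right)} + \left(\left(-4\right) 3 \cdot 4 + \left(2 - 5\right)\right)\right) - 246 = \left(\left(-1 + 3 \left(-11\right)\right) + \left(\left(-4\right) 3 \cdot 4 + \left(2 - 5\right)\right)\right) - 246 = \left(\left(-1 - 33\right) + \left(\left(-12\right) 4 + \left(2 - 5\right)\right)\right) - 246 = \left(-34 - 51\right) - 246 = -85 - 246 = -331$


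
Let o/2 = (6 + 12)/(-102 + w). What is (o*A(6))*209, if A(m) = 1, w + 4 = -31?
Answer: -7524/137 ≈ -54.920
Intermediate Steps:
w = -35 (w = -4 - 31 = -35)
o = -36/137 (o = 2*((6 + 12)/(-102 - 35)) = 2*(18/(-137)) = 2*(18*(-1/137)) = 2*(-18/137) = -36/137 ≈ -0.26277)
(o*A(6))*209 = -36/137*1*209 = -36/137*209 = -7524/137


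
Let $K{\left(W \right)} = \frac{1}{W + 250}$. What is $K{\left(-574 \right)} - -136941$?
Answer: $\frac{44368883}{324} \approx 1.3694 \cdot 10^{5}$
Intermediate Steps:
$K{\left(W \right)} = \frac{1}{250 + W}$
$K{\left(-574 \right)} - -136941 = \frac{1}{250 - 574} - -136941 = \frac{1}{-324} + 136941 = - \frac{1}{324} + 136941 = \frac{44368883}{324}$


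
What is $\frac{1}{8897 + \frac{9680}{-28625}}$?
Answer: $\frac{5725}{50933389} \approx 0.0001124$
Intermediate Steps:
$\frac{1}{8897 + \frac{9680}{-28625}} = \frac{1}{8897 + 9680 \left(- \frac{1}{28625}\right)} = \frac{1}{8897 - \frac{1936}{5725}} = \frac{1}{\frac{50933389}{5725}} = \frac{5725}{50933389}$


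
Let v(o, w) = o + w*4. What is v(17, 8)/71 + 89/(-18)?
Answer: -5437/1278 ≈ -4.2543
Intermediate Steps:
v(o, w) = o + 4*w
v(17, 8)/71 + 89/(-18) = (17 + 4*8)/71 + 89/(-18) = (17 + 32)*(1/71) + 89*(-1/18) = 49*(1/71) - 89/18 = 49/71 - 89/18 = -5437/1278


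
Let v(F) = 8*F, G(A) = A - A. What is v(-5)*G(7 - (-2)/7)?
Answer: 0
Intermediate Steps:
G(A) = 0
v(-5)*G(7 - (-2)/7) = (8*(-5))*0 = -40*0 = 0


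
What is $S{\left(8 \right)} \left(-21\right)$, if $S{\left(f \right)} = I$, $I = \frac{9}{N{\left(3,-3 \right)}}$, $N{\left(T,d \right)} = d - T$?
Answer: $\frac{63}{2} \approx 31.5$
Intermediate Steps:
$I = - \frac{3}{2}$ ($I = \frac{9}{-3 - 3} = \frac{9}{-6} = 9 \left(- \frac{1}{6}\right) = - \frac{3}{2} \approx -1.5$)
$S{\left(f \right)} = - \frac{3}{2}$
$S{\left(8 \right)} \left(-21\right) = \left(- \frac{3}{2}\right) \left(-21\right) = \frac{63}{2}$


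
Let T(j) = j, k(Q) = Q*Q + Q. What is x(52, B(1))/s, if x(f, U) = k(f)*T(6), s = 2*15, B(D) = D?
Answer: 2756/5 ≈ 551.20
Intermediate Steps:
k(Q) = Q + Q**2 (k(Q) = Q**2 + Q = Q + Q**2)
s = 30
x(f, U) = 6*f*(1 + f) (x(f, U) = (f*(1 + f))*6 = 6*f*(1 + f))
x(52, B(1))/s = (6*52*(1 + 52))/30 = (6*52*53)*(1/30) = 16536*(1/30) = 2756/5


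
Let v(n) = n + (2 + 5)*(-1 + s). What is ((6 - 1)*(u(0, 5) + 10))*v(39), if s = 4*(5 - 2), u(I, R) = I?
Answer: 5800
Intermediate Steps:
s = 12 (s = 4*3 = 12)
v(n) = 77 + n (v(n) = n + (2 + 5)*(-1 + 12) = n + 7*11 = n + 77 = 77 + n)
((6 - 1)*(u(0, 5) + 10))*v(39) = ((6 - 1)*(0 + 10))*(77 + 39) = (5*10)*116 = 50*116 = 5800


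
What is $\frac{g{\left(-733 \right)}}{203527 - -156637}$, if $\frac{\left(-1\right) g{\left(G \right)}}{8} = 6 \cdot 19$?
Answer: $- \frac{12}{4739} \approx -0.0025322$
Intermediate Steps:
$g{\left(G \right)} = -912$ ($g{\left(G \right)} = - 8 \cdot 6 \cdot 19 = \left(-8\right) 114 = -912$)
$\frac{g{\left(-733 \right)}}{203527 - -156637} = - \frac{912}{203527 - -156637} = - \frac{912}{203527 + 156637} = - \frac{912}{360164} = \left(-912\right) \frac{1}{360164} = - \frac{12}{4739}$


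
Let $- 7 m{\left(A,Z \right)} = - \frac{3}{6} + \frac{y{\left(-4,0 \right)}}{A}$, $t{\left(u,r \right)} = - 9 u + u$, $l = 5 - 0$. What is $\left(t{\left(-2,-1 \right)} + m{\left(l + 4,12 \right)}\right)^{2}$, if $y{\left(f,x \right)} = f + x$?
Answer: $\frac{4133089}{15876} \approx 260.34$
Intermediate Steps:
$l = 5$ ($l = 5 + 0 = 5$)
$t{\left(u,r \right)} = - 8 u$
$m{\left(A,Z \right)} = \frac{1}{14} + \frac{4}{7 A}$ ($m{\left(A,Z \right)} = - \frac{- \frac{3}{6} + \frac{-4 + 0}{A}}{7} = - \frac{\left(-3\right) \frac{1}{6} - \frac{4}{A}}{7} = - \frac{- \frac{1}{2} - \frac{4}{A}}{7} = \frac{1}{14} + \frac{4}{7 A}$)
$\left(t{\left(-2,-1 \right)} + m{\left(l + 4,12 \right)}\right)^{2} = \left(\left(-8\right) \left(-2\right) + \frac{8 + \left(5 + 4\right)}{14 \left(5 + 4\right)}\right)^{2} = \left(16 + \frac{8 + 9}{14 \cdot 9}\right)^{2} = \left(16 + \frac{1}{14} \cdot \frac{1}{9} \cdot 17\right)^{2} = \left(16 + \frac{17}{126}\right)^{2} = \left(\frac{2033}{126}\right)^{2} = \frac{4133089}{15876}$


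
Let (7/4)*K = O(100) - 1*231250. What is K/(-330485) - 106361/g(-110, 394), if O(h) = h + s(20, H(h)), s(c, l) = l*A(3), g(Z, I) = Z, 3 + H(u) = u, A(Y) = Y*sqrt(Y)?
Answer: 49231342319/50894690 - 1164*sqrt(3)/2313395 ≈ 967.32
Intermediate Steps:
A(Y) = Y**(3/2)
H(u) = -3 + u
s(c, l) = 3*l*sqrt(3) (s(c, l) = l*3**(3/2) = l*(3*sqrt(3)) = 3*l*sqrt(3))
O(h) = h + 3*sqrt(3)*(-3 + h) (O(h) = h + 3*(-3 + h)*sqrt(3) = h + 3*sqrt(3)*(-3 + h))
K = -924600/7 + 1164*sqrt(3)/7 (K = 4*((100 + 3*sqrt(3)*(-3 + 100)) - 1*231250)/7 = 4*((100 + 3*sqrt(3)*97) - 231250)/7 = 4*((100 + 291*sqrt(3)) - 231250)/7 = 4*(-231150 + 291*sqrt(3))/7 = -924600/7 + 1164*sqrt(3)/7 ≈ -1.3180e+5)
K/(-330485) - 106361/g(-110, 394) = (-924600/7 + 1164*sqrt(3)/7)/(-330485) - 106361/(-110) = (-924600/7 + 1164*sqrt(3)/7)*(-1/330485) - 106361*(-1/110) = (184920/462679 - 1164*sqrt(3)/2313395) + 106361/110 = 49231342319/50894690 - 1164*sqrt(3)/2313395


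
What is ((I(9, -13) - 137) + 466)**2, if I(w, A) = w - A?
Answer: 123201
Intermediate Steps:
((I(9, -13) - 137) + 466)**2 = (((9 - 1*(-13)) - 137) + 466)**2 = (((9 + 13) - 137) + 466)**2 = ((22 - 137) + 466)**2 = (-115 + 466)**2 = 351**2 = 123201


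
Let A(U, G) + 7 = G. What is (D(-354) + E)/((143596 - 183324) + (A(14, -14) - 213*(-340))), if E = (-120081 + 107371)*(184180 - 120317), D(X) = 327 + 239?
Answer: -811698164/32671 ≈ -24845.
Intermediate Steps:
A(U, G) = -7 + G
D(X) = 566
E = -811698730 (E = -12710*63863 = -811698730)
(D(-354) + E)/((143596 - 183324) + (A(14, -14) - 213*(-340))) = (566 - 811698730)/((143596 - 183324) + ((-7 - 14) - 213*(-340))) = -811698164/(-39728 + (-21 + 72420)) = -811698164/(-39728 + 72399) = -811698164/32671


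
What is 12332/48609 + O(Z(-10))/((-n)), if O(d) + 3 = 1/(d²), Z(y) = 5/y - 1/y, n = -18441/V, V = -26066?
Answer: -864549493/199199682 ≈ -4.3401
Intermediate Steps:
n = 18441/26066 (n = -18441/(-26066) = -18441*(-1/26066) = 18441/26066 ≈ 0.70747)
Z(y) = 4/y
O(d) = -3 + d⁻² (O(d) = -3 + 1/(d²) = -3 + d⁻²)
12332/48609 + O(Z(-10))/((-n)) = 12332/48609 + (-3 + (4/(-10))⁻²)/((-1*18441/26066)) = 12332*(1/48609) + (-3 + (4*(-⅒))⁻²)/(-18441/26066) = 12332/48609 + (-3 + (-⅖)⁻²)*(-26066/18441) = 12332/48609 + (-3 + 25/4)*(-26066/18441) = 12332/48609 + (13/4)*(-26066/18441) = 12332/48609 - 169429/36882 = -864549493/199199682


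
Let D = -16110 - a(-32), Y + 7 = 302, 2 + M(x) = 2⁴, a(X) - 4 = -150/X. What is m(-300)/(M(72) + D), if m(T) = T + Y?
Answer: 16/51535 ≈ 0.00031047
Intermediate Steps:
a(X) = 4 - 150/X
M(x) = 14 (M(x) = -2 + 2⁴ = -2 + 16 = 14)
Y = 295 (Y = -7 + 302 = 295)
D = -257899/16 (D = -16110 - (4 - 150/(-32)) = -16110 - (4 - 150*(-1/32)) = -16110 - (4 + 75/16) = -16110 - 1*139/16 = -16110 - 139/16 = -257899/16 ≈ -16119.)
m(T) = 295 + T (m(T) = T + 295 = 295 + T)
m(-300)/(M(72) + D) = (295 - 300)/(14 - 257899/16) = -5/(-257675/16) = -5*(-16/257675) = 16/51535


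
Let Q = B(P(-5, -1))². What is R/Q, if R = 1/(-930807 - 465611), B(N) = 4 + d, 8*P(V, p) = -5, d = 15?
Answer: -1/504106898 ≈ -1.9837e-9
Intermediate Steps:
P(V, p) = -5/8 (P(V, p) = (⅛)*(-5) = -5/8)
B(N) = 19 (B(N) = 4 + 15 = 19)
R = -1/1396418 (R = 1/(-1396418) = -1/1396418 ≈ -7.1612e-7)
Q = 361 (Q = 19² = 361)
R/Q = -1/1396418/361 = -1/1396418*1/361 = -1/504106898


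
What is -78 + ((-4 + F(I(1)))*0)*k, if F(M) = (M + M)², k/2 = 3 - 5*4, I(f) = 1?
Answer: -78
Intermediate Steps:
k = -34 (k = 2*(3 - 5*4) = 2*(3 - 20) = 2*(-17) = -34)
F(M) = 4*M² (F(M) = (2*M)² = 4*M²)
-78 + ((-4 + F(I(1)))*0)*k = -78 + ((-4 + 4*1²)*0)*(-34) = -78 + ((-4 + 4*1)*0)*(-34) = -78 + ((-4 + 4)*0)*(-34) = -78 + (0*0)*(-34) = -78 + 0*(-34) = -78 + 0 = -78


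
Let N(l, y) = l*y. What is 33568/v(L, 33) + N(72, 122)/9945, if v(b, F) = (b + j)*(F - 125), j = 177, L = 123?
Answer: -126938/381225 ≈ -0.33297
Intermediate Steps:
v(b, F) = (-125 + F)*(177 + b) (v(b, F) = (b + 177)*(F - 125) = (177 + b)*(-125 + F) = (-125 + F)*(177 + b))
33568/v(L, 33) + N(72, 122)/9945 = 33568/(-22125 - 125*123 + 177*33 + 33*123) + (72*122)/9945 = 33568/(-22125 - 15375 + 5841 + 4059) + 8784*(1/9945) = 33568/(-27600) + 976/1105 = 33568*(-1/27600) + 976/1105 = -2098/1725 + 976/1105 = -126938/381225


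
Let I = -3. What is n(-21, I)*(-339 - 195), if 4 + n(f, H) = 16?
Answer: -6408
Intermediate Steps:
n(f, H) = 12 (n(f, H) = -4 + 16 = 12)
n(-21, I)*(-339 - 195) = 12*(-339 - 195) = 12*(-534) = -6408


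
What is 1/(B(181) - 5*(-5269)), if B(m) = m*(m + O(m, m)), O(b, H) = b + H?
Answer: 1/124628 ≈ 8.0239e-6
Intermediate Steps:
O(b, H) = H + b
B(m) = 3*m**2 (B(m) = m*(m + (m + m)) = m*(m + 2*m) = m*(3*m) = 3*m**2)
1/(B(181) - 5*(-5269)) = 1/(3*181**2 - 5*(-5269)) = 1/(3*32761 + 26345) = 1/(98283 + 26345) = 1/124628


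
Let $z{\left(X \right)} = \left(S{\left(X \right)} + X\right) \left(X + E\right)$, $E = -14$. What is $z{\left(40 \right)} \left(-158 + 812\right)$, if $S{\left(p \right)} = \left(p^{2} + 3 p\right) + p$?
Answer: $30607200$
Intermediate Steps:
$S{\left(p \right)} = p^{2} + 4 p$
$z{\left(X \right)} = \left(-14 + X\right) \left(X + X \left(4 + X\right)\right)$ ($z{\left(X \right)} = \left(X \left(4 + X\right) + X\right) \left(X - 14\right) = \left(X + X \left(4 + X\right)\right) \left(-14 + X\right) = \left(-14 + X\right) \left(X + X \left(4 + X\right)\right)$)
$z{\left(40 \right)} \left(-158 + 812\right) = 40 \left(-70 + 40^{2} - 360\right) \left(-158 + 812\right) = 40 \left(-70 + 1600 - 360\right) 654 = 40 \cdot 1170 \cdot 654 = 46800 \cdot 654 = 30607200$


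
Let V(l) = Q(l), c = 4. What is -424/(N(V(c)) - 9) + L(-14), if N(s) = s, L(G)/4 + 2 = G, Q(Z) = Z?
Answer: 104/5 ≈ 20.800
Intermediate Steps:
V(l) = l
L(G) = -8 + 4*G
-424/(N(V(c)) - 9) + L(-14) = -424/(4 - 9) + (-8 + 4*(-14)) = -424/(-5) + (-8 - 56) = -424*(-⅕) - 64 = 424/5 - 64 = 104/5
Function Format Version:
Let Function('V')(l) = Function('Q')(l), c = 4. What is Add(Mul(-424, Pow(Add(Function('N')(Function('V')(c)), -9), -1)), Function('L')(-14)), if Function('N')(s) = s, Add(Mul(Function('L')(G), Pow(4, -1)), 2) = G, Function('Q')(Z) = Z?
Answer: Rational(104, 5) ≈ 20.800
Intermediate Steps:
Function('V')(l) = l
Function('L')(G) = Add(-8, Mul(4, G))
Add(Mul(-424, Pow(Add(Function('N')(Function('V')(c)), -9), -1)), Function('L')(-14)) = Add(Mul(-424, Pow(Add(4, -9), -1)), Add(-8, Mul(4, -14))) = Add(Mul(-424, Pow(-5, -1)), Add(-8, -56)) = Add(Mul(-424, Rational(-1, 5)), -64) = Add(Rational(424, 5), -64) = Rational(104, 5)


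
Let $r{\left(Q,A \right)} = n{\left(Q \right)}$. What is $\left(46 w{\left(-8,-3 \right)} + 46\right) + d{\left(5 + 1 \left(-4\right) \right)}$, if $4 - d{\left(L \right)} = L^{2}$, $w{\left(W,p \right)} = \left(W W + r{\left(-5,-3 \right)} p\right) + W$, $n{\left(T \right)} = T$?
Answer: $3315$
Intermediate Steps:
$r{\left(Q,A \right)} = Q$
$w{\left(W,p \right)} = W + W^{2} - 5 p$ ($w{\left(W,p \right)} = \left(W W - 5 p\right) + W = \left(W^{2} - 5 p\right) + W = W + W^{2} - 5 p$)
$d{\left(L \right)} = 4 - L^{2}$
$\left(46 w{\left(-8,-3 \right)} + 46\right) + d{\left(5 + 1 \left(-4\right) \right)} = \left(46 \left(-8 + \left(-8\right)^{2} - -15\right) + 46\right) + \left(4 - \left(5 + 1 \left(-4\right)\right)^{2}\right) = \left(46 \left(-8 + 64 + 15\right) + 46\right) + \left(4 - \left(5 - 4\right)^{2}\right) = \left(46 \cdot 71 + 46\right) + \left(4 - 1^{2}\right) = \left(3266 + 46\right) + \left(4 - 1\right) = 3312 + \left(4 - 1\right) = 3312 + 3 = 3315$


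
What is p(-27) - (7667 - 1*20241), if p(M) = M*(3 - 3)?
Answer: 12574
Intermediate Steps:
p(M) = 0 (p(M) = M*0 = 0)
p(-27) - (7667 - 1*20241) = 0 - (7667 - 1*20241) = 0 - (7667 - 20241) = 0 - 1*(-12574) = 0 + 12574 = 12574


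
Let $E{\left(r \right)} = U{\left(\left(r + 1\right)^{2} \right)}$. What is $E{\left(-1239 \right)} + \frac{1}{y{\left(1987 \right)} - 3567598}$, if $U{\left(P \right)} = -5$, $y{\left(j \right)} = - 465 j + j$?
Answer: $- \frac{22447831}{4489566} \approx -5.0$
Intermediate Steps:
$y{\left(j \right)} = - 464 j$
$E{\left(r \right)} = -5$
$E{\left(-1239 \right)} + \frac{1}{y{\left(1987 \right)} - 3567598} = -5 + \frac{1}{\left(-464\right) 1987 - 3567598} = -5 + \frac{1}{-921968 - 3567598} = -5 + \frac{1}{-4489566} = -5 - \frac{1}{4489566} = - \frac{22447831}{4489566}$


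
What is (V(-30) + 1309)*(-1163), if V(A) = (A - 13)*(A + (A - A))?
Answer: -3022637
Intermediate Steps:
V(A) = A*(-13 + A) (V(A) = (-13 + A)*(A + 0) = (-13 + A)*A = A*(-13 + A))
(V(-30) + 1309)*(-1163) = (-30*(-13 - 30) + 1309)*(-1163) = (-30*(-43) + 1309)*(-1163) = (1290 + 1309)*(-1163) = 2599*(-1163) = -3022637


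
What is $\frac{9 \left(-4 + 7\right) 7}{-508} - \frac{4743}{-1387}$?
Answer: $\frac{2147301}{704596} \approx 3.0476$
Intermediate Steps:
$\frac{9 \left(-4 + 7\right) 7}{-508} - \frac{4743}{-1387} = 9 \cdot 3 \cdot 7 \left(- \frac{1}{508}\right) - - \frac{4743}{1387} = 27 \cdot 7 \left(- \frac{1}{508}\right) + \frac{4743}{1387} = 189 \left(- \frac{1}{508}\right) + \frac{4743}{1387} = - \frac{189}{508} + \frac{4743}{1387} = \frac{2147301}{704596}$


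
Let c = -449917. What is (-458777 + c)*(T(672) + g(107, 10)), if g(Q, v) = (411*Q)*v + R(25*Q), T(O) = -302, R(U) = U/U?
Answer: -399342843486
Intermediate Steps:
R(U) = 1
g(Q, v) = 1 + 411*Q*v (g(Q, v) = (411*Q)*v + 1 = 411*Q*v + 1 = 1 + 411*Q*v)
(-458777 + c)*(T(672) + g(107, 10)) = (-458777 - 449917)*(-302 + (1 + 411*107*10)) = -908694*(-302 + (1 + 439770)) = -908694*(-302 + 439771) = -908694*439469 = -399342843486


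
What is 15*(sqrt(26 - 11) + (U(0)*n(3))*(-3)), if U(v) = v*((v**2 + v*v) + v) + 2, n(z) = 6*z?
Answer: -1620 + 15*sqrt(15) ≈ -1561.9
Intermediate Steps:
U(v) = 2 + v*(v + 2*v**2) (U(v) = v*((v**2 + v**2) + v) + 2 = v*(2*v**2 + v) + 2 = v*(v + 2*v**2) + 2 = 2 + v*(v + 2*v**2))
15*(sqrt(26 - 11) + (U(0)*n(3))*(-3)) = 15*(sqrt(26 - 11) + ((2 + 0**2 + 2*0**3)*(6*3))*(-3)) = 15*(sqrt(15) + ((2 + 0 + 2*0)*18)*(-3)) = 15*(sqrt(15) + ((2 + 0 + 0)*18)*(-3)) = 15*(sqrt(15) + (2*18)*(-3)) = 15*(sqrt(15) + 36*(-3)) = 15*(sqrt(15) - 108) = 15*(-108 + sqrt(15)) = -1620 + 15*sqrt(15)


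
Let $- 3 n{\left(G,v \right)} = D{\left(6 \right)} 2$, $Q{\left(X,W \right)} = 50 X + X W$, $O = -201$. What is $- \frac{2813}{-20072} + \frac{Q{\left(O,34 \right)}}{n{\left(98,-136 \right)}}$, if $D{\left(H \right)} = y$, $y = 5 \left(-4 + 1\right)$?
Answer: $- \frac{169433759}{100360} \approx -1688.3$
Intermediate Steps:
$y = -15$ ($y = 5 \left(-3\right) = -15$)
$Q{\left(X,W \right)} = 50 X + W X$
$D{\left(H \right)} = -15$
$n{\left(G,v \right)} = 10$ ($n{\left(G,v \right)} = - \frac{\left(-15\right) 2}{3} = \left(- \frac{1}{3}\right) \left(-30\right) = 10$)
$- \frac{2813}{-20072} + \frac{Q{\left(O,34 \right)}}{n{\left(98,-136 \right)}} = - \frac{2813}{-20072} + \frac{\left(-201\right) \left(50 + 34\right)}{10} = \left(-2813\right) \left(- \frac{1}{20072}\right) + \left(-201\right) 84 \cdot \frac{1}{10} = \frac{2813}{20072} - \frac{8442}{5} = - \frac{169433759}{100360}$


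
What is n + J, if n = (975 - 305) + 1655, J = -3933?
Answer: -1608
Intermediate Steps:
n = 2325 (n = 670 + 1655 = 2325)
n + J = 2325 - 3933 = -1608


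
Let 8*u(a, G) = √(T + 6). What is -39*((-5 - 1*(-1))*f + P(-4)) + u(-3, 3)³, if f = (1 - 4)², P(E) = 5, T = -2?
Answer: 77377/64 ≈ 1209.0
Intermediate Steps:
u(a, G) = ¼ (u(a, G) = √(-2 + 6)/8 = √4/8 = (⅛)*2 = ¼)
f = 9 (f = (-3)² = 9)
-39*((-5 - 1*(-1))*f + P(-4)) + u(-3, 3)³ = -39*((-5 - 1*(-1))*9 + 5) + (¼)³ = -39*((-5 + 1)*9 + 5) + 1/64 = -39*(-4*9 + 5) + 1/64 = -39*(-36 + 5) + 1/64 = -39*(-31) + 1/64 = 1209 + 1/64 = 77377/64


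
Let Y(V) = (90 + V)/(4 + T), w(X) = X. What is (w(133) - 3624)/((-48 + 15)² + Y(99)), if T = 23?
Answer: -3491/1096 ≈ -3.1852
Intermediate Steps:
Y(V) = 10/3 + V/27 (Y(V) = (90 + V)/(4 + 23) = (90 + V)/27 = (90 + V)*(1/27) = 10/3 + V/27)
(w(133) - 3624)/((-48 + 15)² + Y(99)) = (133 - 3624)/((-48 + 15)² + (10/3 + (1/27)*99)) = -3491/((-33)² + (10/3 + 11/3)) = -3491/(1089 + 7) = -3491/1096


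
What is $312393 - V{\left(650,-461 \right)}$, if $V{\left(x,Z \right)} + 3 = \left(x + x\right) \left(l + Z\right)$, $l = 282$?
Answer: $545096$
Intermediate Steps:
$V{\left(x,Z \right)} = -3 + 2 x \left(282 + Z\right)$ ($V{\left(x,Z \right)} = -3 + \left(x + x\right) \left(282 + Z\right) = -3 + 2 x \left(282 + Z\right)$)
$312393 - V{\left(650,-461 \right)} = 312393 - \left(-3 + 564 \cdot 650 + 2 \left(-461\right) 650\right) = 312393 - \left(-3 + 366600 - 599300\right) = 312393 - -232703 = 312393 + 232703 = 545096$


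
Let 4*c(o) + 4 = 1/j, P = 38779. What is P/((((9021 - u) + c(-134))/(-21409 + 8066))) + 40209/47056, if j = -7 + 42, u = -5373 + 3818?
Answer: -309879513078161/6333314096 ≈ -48929.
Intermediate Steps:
u = -1555
j = 35
c(o) = -139/140 (c(o) = -1 + (¼)/35 = -1 + (¼)*(1/35) = -1 + 1/140 = -139/140)
P/((((9021 - u) + c(-134))/(-21409 + 8066))) + 40209/47056 = 38779/((((9021 - 1*(-1555)) - 139/140)/(-21409 + 8066))) + 40209/47056 = 38779/((((9021 + 1555) - 139/140)/(-13343))) + 40209*(1/47056) = 38779/(((10576 - 139/140)*(-1/13343))) + 40209/47056 = 38779/(((1480501/140)*(-1/13343))) + 40209/47056 = 38779/(-134591/169820) + 40209/47056 = 38779*(-169820/134591) + 40209/47056 = -6585449780/134591 + 40209/47056 = -309879513078161/6333314096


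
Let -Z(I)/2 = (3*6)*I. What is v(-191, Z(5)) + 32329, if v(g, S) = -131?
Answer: 32198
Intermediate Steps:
Z(I) = -36*I (Z(I) = -2*3*6*I = -36*I)
v(-191, Z(5)) + 32329 = -131 + 32329 = 32198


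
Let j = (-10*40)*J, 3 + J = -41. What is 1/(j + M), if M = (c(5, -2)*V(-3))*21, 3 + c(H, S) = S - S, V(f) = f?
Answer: 1/17789 ≈ 5.6215e-5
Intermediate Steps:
J = -44 (J = -3 - 41 = -44)
c(H, S) = -3 (c(H, S) = -3 + (S - S) = -3 + 0 = -3)
j = 17600 (j = -10*40*(-44) = -400*(-44) = 17600)
M = 189 (M = -3*(-3)*21 = 9*21 = 189)
1/(j + M) = 1/(17600 + 189) = 1/17789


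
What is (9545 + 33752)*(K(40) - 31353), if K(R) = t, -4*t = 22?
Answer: -2715457949/2 ≈ -1.3577e+9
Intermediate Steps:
t = -11/2 (t = -1/4*22 = -11/2 ≈ -5.5000)
K(R) = -11/2
(9545 + 33752)*(K(40) - 31353) = (9545 + 33752)*(-11/2 - 31353) = 43297*(-62717/2) = -2715457949/2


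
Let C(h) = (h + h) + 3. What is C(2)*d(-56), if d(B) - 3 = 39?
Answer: 294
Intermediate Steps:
C(h) = 3 + 2*h (C(h) = 2*h + 3 = 3 + 2*h)
d(B) = 42 (d(B) = 3 + 39 = 42)
C(2)*d(-56) = (3 + 2*2)*42 = (3 + 4)*42 = 7*42 = 294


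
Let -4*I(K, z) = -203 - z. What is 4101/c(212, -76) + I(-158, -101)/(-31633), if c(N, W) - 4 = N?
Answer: 43240475/2277576 ≈ 18.985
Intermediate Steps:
I(K, z) = 203/4 + z/4 (I(K, z) = -(-203 - z)/4 = 203/4 + z/4)
c(N, W) = 4 + N
4101/c(212, -76) + I(-158, -101)/(-31633) = 4101/(4 + 212) + (203/4 + (¼)*(-101))/(-31633) = 4101/216 + (203/4 - 101/4)*(-1/31633) = 4101*(1/216) + (51/2)*(-1/31633) = 1367/72 - 51/63266 = 43240475/2277576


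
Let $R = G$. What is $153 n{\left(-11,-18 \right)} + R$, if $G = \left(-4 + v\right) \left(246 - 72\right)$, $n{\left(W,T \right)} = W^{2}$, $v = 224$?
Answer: $56793$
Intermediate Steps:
$G = 38280$ ($G = \left(-4 + 224\right) \left(246 - 72\right) = 220 \cdot 174 = 38280$)
$R = 38280$
$153 n{\left(-11,-18 \right)} + R = 153 \left(-11\right)^{2} + 38280 = 153 \cdot 121 + 38280 = 18513 + 38280 = 56793$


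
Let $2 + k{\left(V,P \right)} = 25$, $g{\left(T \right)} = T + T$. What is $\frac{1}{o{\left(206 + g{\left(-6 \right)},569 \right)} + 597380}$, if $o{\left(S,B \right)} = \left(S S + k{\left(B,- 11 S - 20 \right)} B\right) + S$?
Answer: $\frac{1}{648297} \approx 1.5425 \cdot 10^{-6}$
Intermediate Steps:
$g{\left(T \right)} = 2 T$
$k{\left(V,P \right)} = 23$ ($k{\left(V,P \right)} = -2 + 25 = 23$)
$o{\left(S,B \right)} = S + S^{2} + 23 B$ ($o{\left(S,B \right)} = \left(S S + 23 B\right) + S = \left(S^{2} + 23 B\right) + S = S + S^{2} + 23 B$)
$\frac{1}{o{\left(206 + g{\left(-6 \right)},569 \right)} + 597380} = \frac{1}{\left(\left(206 + 2 \left(-6\right)\right) + \left(206 + 2 \left(-6\right)\right)^{2} + 23 \cdot 569\right) + 597380} = \frac{1}{\left(\left(206 - 12\right) + \left(206 - 12\right)^{2} + 13087\right) + 597380} = \frac{1}{\left(194 + 194^{2} + 13087\right) + 597380} = \frac{1}{\left(194 + 37636 + 13087\right) + 597380} = \frac{1}{50917 + 597380} = \frac{1}{648297}$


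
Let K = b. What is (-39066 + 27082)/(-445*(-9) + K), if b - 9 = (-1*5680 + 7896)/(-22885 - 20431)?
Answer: -32443684/10866763 ≈ -2.9856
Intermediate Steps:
b = 96907/10829 (b = 9 + (-1*5680 + 7896)/(-22885 - 20431) = 9 + (-5680 + 7896)/(-43316) = 9 + 2216*(-1/43316) = 9 - 554/10829 = 96907/10829 ≈ 8.9488)
K = 96907/10829 ≈ 8.9488
(-39066 + 27082)/(-445*(-9) + K) = (-39066 + 27082)/(-445*(-9) + 96907/10829) = -11984/(4005 + 96907/10829) = -11984/43467052/10829 = -11984*10829/43467052 = -32443684/10866763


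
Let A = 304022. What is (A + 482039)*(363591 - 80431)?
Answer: 222581032760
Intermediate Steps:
(A + 482039)*(363591 - 80431) = (304022 + 482039)*(363591 - 80431) = 786061*283160 = 222581032760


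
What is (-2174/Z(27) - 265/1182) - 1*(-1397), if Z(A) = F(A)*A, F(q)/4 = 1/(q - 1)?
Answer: 9291287/10638 ≈ 873.41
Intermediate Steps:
F(q) = 4/(-1 + q) (F(q) = 4/(q - 1) = 4/(-1 + q))
Z(A) = 4*A/(-1 + A) (Z(A) = (4/(-1 + A))*A = 4*A/(-1 + A))
(-2174/Z(27) - 265/1182) - 1*(-1397) = (-2174/(4*27/(-1 + 27)) - 265/1182) - 1*(-1397) = (-2174/(4*27/26) - 265*1/1182) + 1397 = (-2174/(4*27*(1/26)) - 265/1182) + 1397 = (-2174/54/13 - 265/1182) + 1397 = (-2174*13/54 - 265/1182) + 1397 = (-14131/27 - 265/1182) + 1397 = -5569999/10638 + 1397 = 9291287/10638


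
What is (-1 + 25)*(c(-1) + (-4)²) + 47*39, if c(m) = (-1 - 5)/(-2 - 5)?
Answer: 15663/7 ≈ 2237.6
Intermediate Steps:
c(m) = 6/7 (c(m) = -6/(-7) = -6*(-⅐) = 6/7)
(-1 + 25)*(c(-1) + (-4)²) + 47*39 = (-1 + 25)*(6/7 + (-4)²) + 47*39 = 24*(6/7 + 16) + 1833 = 24*(118/7) + 1833 = 2832/7 + 1833 = 15663/7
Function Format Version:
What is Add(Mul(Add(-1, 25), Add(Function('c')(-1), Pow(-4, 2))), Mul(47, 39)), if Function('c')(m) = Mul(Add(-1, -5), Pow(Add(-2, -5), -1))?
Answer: Rational(15663, 7) ≈ 2237.6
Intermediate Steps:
Function('c')(m) = Rational(6, 7) (Function('c')(m) = Mul(-6, Pow(-7, -1)) = Mul(-6, Rational(-1, 7)) = Rational(6, 7))
Add(Mul(Add(-1, 25), Add(Function('c')(-1), Pow(-4, 2))), Mul(47, 39)) = Add(Mul(Add(-1, 25), Add(Rational(6, 7), Pow(-4, 2))), Mul(47, 39)) = Add(Mul(24, Add(Rational(6, 7), 16)), 1833) = Add(Mul(24, Rational(118, 7)), 1833) = Add(Rational(2832, 7), 1833) = Rational(15663, 7)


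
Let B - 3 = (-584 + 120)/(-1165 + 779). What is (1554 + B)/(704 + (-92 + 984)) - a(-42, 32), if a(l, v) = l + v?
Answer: 3381013/308028 ≈ 10.976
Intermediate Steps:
B = 811/193 (B = 3 + (-584 + 120)/(-1165 + 779) = 3 - 464/(-386) = 3 - 464*(-1/386) = 3 + 232/193 = 811/193 ≈ 4.2021)
(1554 + B)/(704 + (-92 + 984)) - a(-42, 32) = (1554 + 811/193)/(704 + (-92 + 984)) - (-42 + 32) = 300733/(193*(704 + 892)) - 1*(-10) = (300733/193)/1596 + 10 = (300733/193)*(1/1596) + 10 = 300733/308028 + 10 = 3381013/308028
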